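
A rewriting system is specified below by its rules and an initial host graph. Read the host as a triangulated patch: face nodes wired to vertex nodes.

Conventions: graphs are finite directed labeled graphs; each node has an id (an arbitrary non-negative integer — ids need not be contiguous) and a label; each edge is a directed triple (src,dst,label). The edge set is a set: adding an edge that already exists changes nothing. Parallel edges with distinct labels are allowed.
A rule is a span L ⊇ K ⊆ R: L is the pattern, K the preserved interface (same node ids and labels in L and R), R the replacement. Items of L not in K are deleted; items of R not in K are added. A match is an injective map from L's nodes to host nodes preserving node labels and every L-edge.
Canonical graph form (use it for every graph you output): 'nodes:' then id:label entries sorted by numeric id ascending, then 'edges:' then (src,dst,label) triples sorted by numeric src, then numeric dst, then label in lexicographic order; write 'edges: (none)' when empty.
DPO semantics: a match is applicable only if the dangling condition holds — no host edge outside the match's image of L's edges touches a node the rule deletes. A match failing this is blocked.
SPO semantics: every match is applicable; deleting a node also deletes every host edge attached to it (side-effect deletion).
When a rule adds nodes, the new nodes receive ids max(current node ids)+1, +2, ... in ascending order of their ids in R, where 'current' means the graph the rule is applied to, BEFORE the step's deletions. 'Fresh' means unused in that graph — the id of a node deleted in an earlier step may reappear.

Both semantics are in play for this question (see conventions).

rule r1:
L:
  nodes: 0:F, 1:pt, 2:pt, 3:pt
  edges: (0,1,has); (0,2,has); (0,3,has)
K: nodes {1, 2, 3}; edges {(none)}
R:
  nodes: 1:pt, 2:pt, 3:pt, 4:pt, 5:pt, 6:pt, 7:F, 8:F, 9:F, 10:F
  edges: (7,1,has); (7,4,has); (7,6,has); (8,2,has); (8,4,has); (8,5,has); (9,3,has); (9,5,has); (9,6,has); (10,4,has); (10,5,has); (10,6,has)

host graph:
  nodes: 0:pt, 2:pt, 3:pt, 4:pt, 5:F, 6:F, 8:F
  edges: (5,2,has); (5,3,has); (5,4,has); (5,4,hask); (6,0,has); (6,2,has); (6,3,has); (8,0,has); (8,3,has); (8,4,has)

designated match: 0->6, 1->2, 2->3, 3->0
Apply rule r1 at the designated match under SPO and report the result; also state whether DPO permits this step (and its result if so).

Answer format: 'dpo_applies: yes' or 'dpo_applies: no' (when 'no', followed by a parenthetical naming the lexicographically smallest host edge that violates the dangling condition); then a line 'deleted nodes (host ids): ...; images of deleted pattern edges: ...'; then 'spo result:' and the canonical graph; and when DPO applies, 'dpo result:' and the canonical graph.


dpo_applies: yes
deleted nodes (host ids): 6; images of deleted pattern edges: (6,0,has); (6,2,has); (6,3,has)
spo result:
nodes: 0:pt, 2:pt, 3:pt, 4:pt, 5:F, 8:F, 9:pt, 10:pt, 11:pt, 12:F, 13:F, 14:F, 15:F
edges: (5,2,has); (5,3,has); (5,4,has); (5,4,hask); (8,0,has); (8,3,has); (8,4,has); (12,2,has); (12,9,has); (12,11,has); (13,3,has); (13,9,has); (13,10,has); (14,0,has); (14,10,has); (14,11,has); (15,9,has); (15,10,has); (15,11,has)
dpo result:
nodes: 0:pt, 2:pt, 3:pt, 4:pt, 5:F, 8:F, 9:pt, 10:pt, 11:pt, 12:F, 13:F, 14:F, 15:F
edges: (5,2,has); (5,3,has); (5,4,has); (5,4,hask); (8,0,has); (8,3,has); (8,4,has); (12,2,has); (12,9,has); (12,11,has); (13,3,has); (13,9,has); (13,10,has); (14,0,has); (14,10,has); (14,11,has); (15,9,has); (15,10,has); (15,11,has)


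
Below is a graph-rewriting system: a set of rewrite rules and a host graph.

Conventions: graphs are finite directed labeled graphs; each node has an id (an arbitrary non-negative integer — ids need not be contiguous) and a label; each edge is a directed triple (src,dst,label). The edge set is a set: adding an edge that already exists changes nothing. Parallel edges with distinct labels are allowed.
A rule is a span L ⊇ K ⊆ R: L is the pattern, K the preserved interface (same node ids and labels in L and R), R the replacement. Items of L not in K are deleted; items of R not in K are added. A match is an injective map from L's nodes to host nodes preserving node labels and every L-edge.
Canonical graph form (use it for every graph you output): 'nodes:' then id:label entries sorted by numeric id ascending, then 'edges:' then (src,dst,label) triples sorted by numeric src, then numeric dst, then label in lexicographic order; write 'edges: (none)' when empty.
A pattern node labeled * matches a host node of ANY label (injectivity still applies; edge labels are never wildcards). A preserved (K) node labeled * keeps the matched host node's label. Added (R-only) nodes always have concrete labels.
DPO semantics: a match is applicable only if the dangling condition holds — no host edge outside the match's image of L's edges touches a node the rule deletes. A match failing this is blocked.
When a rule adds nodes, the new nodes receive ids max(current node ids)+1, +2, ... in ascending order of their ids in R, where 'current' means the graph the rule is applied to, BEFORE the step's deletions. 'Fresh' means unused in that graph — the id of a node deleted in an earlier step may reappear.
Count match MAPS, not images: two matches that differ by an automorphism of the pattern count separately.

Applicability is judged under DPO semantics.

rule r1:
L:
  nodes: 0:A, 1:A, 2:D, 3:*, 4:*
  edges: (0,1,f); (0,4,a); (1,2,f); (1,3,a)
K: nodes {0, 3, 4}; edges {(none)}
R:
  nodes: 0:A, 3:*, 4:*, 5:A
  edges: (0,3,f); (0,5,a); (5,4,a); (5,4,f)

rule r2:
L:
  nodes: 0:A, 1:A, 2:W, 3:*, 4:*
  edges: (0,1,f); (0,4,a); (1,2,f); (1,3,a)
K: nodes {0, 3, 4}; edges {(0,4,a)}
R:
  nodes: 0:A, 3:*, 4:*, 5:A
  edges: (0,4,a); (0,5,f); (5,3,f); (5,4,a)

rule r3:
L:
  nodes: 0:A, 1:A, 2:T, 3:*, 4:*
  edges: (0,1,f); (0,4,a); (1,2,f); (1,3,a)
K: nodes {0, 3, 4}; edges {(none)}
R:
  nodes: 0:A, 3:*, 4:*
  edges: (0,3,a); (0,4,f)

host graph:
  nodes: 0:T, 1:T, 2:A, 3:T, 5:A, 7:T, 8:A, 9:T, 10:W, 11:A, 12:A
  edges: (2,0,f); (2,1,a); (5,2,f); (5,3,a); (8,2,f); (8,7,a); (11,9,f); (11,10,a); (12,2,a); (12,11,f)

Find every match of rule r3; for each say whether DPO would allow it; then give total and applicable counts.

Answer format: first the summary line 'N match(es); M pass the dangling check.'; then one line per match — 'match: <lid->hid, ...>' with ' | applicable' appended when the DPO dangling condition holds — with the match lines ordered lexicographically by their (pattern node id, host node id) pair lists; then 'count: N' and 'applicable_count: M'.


3 match(es); 1 pass the dangling check.
match: 0->5, 1->2, 2->0, 3->1, 4->3
match: 0->8, 1->2, 2->0, 3->1, 4->7
match: 0->12, 1->11, 2->9, 3->10, 4->2 | applicable
count: 3
applicable_count: 1


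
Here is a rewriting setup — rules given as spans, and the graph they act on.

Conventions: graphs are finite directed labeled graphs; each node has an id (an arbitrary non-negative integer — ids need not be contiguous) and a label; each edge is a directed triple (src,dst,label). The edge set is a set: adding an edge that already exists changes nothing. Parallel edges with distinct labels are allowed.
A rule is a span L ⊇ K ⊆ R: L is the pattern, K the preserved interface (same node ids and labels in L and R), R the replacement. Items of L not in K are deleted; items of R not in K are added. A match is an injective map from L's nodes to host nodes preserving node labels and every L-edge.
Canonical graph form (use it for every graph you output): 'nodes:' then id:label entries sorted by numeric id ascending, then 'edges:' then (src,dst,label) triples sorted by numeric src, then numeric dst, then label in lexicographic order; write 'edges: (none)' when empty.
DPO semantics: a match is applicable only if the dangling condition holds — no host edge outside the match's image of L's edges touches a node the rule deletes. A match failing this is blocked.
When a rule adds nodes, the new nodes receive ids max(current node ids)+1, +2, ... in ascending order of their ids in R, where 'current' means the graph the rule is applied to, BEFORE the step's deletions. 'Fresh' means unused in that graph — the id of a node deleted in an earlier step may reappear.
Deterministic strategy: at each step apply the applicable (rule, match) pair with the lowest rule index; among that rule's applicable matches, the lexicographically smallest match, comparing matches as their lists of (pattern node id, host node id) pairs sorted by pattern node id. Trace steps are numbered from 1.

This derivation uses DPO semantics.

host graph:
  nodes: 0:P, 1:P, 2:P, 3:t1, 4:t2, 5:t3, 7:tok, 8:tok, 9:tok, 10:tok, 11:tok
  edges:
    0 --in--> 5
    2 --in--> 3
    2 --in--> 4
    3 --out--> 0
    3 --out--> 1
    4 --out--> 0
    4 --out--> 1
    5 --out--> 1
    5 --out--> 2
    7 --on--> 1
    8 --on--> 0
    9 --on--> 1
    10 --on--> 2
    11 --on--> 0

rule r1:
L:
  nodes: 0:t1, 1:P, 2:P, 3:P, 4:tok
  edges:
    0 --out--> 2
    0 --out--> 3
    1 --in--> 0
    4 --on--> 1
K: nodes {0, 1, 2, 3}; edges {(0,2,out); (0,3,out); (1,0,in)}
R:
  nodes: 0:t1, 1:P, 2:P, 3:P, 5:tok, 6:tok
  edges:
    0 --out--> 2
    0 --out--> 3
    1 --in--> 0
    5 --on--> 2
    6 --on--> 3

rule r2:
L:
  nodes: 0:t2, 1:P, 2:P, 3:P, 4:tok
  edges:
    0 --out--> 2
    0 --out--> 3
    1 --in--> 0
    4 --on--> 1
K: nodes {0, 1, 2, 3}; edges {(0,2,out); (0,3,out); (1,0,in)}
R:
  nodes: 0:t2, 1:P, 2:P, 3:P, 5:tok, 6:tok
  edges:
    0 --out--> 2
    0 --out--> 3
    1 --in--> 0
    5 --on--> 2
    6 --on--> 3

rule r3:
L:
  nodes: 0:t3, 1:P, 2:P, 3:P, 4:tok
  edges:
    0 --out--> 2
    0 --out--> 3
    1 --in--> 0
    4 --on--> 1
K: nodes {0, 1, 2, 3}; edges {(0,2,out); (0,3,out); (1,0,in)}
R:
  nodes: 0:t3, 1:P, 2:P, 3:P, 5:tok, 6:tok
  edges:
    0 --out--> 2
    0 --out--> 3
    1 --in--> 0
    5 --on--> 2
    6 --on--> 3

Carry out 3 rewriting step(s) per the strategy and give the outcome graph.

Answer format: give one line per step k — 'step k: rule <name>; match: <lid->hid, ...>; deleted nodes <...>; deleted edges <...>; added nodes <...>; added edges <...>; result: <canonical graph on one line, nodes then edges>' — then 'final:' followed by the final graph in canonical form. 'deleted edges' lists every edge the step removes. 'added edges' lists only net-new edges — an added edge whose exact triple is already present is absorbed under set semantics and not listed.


step 1: rule r1; match: 0->3, 1->2, 2->0, 3->1, 4->10; deleted nodes 10; deleted edges (10,2,on); added nodes 12, 13; added edges (12,0,on); (13,1,on); result: nodes: 0:P, 1:P, 2:P, 3:t1, 4:t2, 5:t3, 7:tok, 8:tok, 9:tok, 11:tok, 12:tok, 13:tok edges: (0,5,in); (2,3,in); (2,4,in); (3,0,out); (3,1,out); (4,0,out); (4,1,out); (5,1,out); (5,2,out); (7,1,on); (8,0,on); (9,1,on); (11,0,on); (12,0,on); (13,1,on)
step 2: rule r3; match: 0->5, 1->0, 2->1, 3->2, 4->8; deleted nodes 8; deleted edges (8,0,on); added nodes 14, 15; added edges (14,1,on); (15,2,on); result: nodes: 0:P, 1:P, 2:P, 3:t1, 4:t2, 5:t3, 7:tok, 9:tok, 11:tok, 12:tok, 13:tok, 14:tok, 15:tok edges: (0,5,in); (2,3,in); (2,4,in); (3,0,out); (3,1,out); (4,0,out); (4,1,out); (5,1,out); (5,2,out); (7,1,on); (9,1,on); (11,0,on); (12,0,on); (13,1,on); (14,1,on); (15,2,on)
step 3: rule r1; match: 0->3, 1->2, 2->0, 3->1, 4->15; deleted nodes 15; deleted edges (15,2,on); added nodes 16, 17; added edges (16,0,on); (17,1,on); result: nodes: 0:P, 1:P, 2:P, 3:t1, 4:t2, 5:t3, 7:tok, 9:tok, 11:tok, 12:tok, 13:tok, 14:tok, 16:tok, 17:tok edges: (0,5,in); (2,3,in); (2,4,in); (3,0,out); (3,1,out); (4,0,out); (4,1,out); (5,1,out); (5,2,out); (7,1,on); (9,1,on); (11,0,on); (12,0,on); (13,1,on); (14,1,on); (16,0,on); (17,1,on)
final:
nodes: 0:P, 1:P, 2:P, 3:t1, 4:t2, 5:t3, 7:tok, 9:tok, 11:tok, 12:tok, 13:tok, 14:tok, 16:tok, 17:tok
edges: (0,5,in); (2,3,in); (2,4,in); (3,0,out); (3,1,out); (4,0,out); (4,1,out); (5,1,out); (5,2,out); (7,1,on); (9,1,on); (11,0,on); (12,0,on); (13,1,on); (14,1,on); (16,0,on); (17,1,on)


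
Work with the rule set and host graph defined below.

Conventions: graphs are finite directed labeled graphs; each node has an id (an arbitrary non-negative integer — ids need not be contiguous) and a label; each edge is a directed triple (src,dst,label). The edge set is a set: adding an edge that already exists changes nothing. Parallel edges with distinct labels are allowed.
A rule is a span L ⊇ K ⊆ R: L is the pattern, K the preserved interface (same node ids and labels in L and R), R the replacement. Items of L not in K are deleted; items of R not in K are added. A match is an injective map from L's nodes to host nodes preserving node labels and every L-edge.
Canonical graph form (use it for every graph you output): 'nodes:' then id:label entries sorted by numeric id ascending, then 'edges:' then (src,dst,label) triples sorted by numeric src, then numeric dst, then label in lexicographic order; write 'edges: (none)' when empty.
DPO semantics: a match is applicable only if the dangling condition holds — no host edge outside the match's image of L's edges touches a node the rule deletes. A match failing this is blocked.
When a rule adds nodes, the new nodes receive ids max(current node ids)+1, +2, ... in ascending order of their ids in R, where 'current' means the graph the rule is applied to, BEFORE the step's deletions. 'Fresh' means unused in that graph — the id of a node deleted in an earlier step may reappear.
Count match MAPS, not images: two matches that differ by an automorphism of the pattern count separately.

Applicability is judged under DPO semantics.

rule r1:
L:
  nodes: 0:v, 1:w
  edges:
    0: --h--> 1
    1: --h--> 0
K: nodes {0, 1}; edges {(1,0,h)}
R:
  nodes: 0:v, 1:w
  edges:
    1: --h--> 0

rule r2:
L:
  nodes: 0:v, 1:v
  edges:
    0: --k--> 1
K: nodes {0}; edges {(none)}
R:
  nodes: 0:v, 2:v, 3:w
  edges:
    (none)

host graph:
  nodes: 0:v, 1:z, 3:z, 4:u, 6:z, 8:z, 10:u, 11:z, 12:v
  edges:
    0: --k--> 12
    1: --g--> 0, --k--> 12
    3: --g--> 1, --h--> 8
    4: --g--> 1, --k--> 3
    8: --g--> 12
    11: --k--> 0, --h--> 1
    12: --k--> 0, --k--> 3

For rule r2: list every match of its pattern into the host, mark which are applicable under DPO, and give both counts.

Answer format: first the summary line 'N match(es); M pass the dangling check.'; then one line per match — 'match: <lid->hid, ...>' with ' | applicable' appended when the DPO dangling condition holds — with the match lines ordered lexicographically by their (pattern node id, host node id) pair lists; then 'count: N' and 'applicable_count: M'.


2 match(es); 0 pass the dangling check.
match: 0->0, 1->12
match: 0->12, 1->0
count: 2
applicable_count: 0


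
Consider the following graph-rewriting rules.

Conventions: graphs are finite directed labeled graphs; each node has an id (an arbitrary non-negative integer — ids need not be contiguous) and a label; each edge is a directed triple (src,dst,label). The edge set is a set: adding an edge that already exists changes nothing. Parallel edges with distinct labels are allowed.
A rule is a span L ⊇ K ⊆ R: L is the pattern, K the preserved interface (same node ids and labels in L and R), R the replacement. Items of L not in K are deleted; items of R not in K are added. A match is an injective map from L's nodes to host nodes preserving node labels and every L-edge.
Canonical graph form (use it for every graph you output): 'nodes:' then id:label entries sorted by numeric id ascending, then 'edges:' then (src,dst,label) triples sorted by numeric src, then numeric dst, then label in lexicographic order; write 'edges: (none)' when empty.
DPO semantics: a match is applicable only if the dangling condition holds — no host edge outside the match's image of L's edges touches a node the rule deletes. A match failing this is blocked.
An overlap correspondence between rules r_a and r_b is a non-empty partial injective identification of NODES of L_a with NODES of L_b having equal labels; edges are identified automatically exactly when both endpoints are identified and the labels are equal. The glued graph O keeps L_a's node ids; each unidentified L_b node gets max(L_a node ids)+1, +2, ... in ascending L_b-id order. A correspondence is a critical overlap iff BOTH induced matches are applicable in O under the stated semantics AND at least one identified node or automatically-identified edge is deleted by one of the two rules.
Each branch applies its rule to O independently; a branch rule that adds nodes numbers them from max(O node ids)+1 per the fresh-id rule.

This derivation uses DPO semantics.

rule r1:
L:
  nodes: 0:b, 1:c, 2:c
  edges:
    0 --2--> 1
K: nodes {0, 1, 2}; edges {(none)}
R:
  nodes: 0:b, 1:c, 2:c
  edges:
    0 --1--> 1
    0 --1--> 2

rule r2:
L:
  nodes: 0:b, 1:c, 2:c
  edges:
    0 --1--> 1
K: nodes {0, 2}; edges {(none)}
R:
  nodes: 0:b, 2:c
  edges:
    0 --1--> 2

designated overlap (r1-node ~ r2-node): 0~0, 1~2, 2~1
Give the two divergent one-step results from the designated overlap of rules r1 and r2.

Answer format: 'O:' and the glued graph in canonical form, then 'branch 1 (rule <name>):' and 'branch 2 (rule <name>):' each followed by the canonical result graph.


O:
nodes: 0:b, 1:c, 2:c
edges: (0,1,2); (0,2,1)
branch 1 (rule r1):
nodes: 0:b, 1:c, 2:c
edges: (0,1,1); (0,2,1)
branch 2 (rule r2):
nodes: 0:b, 1:c
edges: (0,1,1); (0,1,2)


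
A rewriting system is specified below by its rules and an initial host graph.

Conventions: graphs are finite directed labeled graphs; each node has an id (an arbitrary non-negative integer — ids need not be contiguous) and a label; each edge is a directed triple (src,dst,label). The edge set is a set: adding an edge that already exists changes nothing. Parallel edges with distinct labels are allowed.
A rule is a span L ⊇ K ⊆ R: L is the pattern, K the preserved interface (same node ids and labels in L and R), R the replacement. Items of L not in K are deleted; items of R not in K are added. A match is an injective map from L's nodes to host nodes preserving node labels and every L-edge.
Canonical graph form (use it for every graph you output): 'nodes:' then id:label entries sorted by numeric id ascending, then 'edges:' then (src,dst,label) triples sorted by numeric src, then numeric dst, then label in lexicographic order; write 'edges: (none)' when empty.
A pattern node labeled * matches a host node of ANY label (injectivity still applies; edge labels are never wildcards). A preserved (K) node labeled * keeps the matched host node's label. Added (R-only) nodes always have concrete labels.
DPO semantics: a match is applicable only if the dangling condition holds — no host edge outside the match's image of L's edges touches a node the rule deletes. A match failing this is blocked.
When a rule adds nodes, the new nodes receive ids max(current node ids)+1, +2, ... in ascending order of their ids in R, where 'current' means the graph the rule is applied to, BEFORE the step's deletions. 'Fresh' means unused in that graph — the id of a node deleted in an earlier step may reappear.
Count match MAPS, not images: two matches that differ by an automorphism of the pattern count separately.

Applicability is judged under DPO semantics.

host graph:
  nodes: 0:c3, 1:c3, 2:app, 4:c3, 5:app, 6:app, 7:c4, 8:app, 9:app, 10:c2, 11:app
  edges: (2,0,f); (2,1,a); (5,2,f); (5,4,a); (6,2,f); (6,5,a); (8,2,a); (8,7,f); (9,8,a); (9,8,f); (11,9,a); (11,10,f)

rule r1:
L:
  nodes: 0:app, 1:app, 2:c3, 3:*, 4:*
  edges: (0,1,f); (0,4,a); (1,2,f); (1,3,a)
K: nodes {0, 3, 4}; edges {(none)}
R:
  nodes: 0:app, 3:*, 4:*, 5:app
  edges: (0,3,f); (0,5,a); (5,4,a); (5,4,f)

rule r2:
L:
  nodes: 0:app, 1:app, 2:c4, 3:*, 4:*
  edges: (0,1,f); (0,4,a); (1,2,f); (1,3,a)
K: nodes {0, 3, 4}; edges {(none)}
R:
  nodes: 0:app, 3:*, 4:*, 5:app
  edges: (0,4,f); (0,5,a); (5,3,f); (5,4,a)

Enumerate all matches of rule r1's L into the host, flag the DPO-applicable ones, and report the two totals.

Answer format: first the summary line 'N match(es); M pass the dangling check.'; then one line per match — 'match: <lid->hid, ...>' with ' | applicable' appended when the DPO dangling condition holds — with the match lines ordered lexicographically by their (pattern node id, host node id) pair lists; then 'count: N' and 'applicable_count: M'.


2 match(es); 0 pass the dangling check.
match: 0->5, 1->2, 2->0, 3->1, 4->4
match: 0->6, 1->2, 2->0, 3->1, 4->5
count: 2
applicable_count: 0


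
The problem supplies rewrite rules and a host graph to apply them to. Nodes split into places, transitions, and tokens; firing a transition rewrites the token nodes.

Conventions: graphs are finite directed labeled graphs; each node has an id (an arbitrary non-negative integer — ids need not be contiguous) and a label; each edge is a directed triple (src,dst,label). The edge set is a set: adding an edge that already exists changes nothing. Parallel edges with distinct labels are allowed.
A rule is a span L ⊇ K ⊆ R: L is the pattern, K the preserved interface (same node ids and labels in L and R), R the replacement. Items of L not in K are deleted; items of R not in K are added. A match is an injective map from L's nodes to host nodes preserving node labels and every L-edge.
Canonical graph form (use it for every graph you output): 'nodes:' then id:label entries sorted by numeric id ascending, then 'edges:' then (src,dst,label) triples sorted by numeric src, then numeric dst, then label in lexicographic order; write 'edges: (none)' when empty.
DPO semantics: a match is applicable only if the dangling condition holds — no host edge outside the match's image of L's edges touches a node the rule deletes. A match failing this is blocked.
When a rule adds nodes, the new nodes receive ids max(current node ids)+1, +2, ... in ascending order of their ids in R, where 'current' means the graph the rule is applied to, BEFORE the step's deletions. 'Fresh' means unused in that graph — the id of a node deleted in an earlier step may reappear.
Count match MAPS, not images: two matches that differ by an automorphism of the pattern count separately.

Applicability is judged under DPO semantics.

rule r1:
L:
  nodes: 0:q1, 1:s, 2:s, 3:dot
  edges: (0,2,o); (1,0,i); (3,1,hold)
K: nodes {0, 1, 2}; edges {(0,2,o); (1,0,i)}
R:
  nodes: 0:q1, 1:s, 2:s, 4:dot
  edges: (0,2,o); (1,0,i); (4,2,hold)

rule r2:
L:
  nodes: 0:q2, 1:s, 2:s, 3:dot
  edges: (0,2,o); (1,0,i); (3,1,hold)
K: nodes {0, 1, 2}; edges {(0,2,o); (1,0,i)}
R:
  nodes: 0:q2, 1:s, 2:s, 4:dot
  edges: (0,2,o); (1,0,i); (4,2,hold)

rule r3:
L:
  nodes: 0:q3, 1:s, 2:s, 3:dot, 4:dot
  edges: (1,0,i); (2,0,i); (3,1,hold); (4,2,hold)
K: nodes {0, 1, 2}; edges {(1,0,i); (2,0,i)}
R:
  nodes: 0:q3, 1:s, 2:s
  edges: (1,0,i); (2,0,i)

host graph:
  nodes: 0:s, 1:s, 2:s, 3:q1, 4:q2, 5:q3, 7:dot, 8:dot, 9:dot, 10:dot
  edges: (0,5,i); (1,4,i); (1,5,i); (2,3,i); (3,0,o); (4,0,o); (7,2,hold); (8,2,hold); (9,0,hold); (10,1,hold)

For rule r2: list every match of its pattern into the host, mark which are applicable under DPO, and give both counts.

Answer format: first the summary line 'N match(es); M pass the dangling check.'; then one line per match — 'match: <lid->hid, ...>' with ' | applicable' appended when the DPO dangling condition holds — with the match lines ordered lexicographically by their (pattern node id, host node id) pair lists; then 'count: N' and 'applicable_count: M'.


1 match(es); 1 pass the dangling check.
match: 0->4, 1->1, 2->0, 3->10 | applicable
count: 1
applicable_count: 1


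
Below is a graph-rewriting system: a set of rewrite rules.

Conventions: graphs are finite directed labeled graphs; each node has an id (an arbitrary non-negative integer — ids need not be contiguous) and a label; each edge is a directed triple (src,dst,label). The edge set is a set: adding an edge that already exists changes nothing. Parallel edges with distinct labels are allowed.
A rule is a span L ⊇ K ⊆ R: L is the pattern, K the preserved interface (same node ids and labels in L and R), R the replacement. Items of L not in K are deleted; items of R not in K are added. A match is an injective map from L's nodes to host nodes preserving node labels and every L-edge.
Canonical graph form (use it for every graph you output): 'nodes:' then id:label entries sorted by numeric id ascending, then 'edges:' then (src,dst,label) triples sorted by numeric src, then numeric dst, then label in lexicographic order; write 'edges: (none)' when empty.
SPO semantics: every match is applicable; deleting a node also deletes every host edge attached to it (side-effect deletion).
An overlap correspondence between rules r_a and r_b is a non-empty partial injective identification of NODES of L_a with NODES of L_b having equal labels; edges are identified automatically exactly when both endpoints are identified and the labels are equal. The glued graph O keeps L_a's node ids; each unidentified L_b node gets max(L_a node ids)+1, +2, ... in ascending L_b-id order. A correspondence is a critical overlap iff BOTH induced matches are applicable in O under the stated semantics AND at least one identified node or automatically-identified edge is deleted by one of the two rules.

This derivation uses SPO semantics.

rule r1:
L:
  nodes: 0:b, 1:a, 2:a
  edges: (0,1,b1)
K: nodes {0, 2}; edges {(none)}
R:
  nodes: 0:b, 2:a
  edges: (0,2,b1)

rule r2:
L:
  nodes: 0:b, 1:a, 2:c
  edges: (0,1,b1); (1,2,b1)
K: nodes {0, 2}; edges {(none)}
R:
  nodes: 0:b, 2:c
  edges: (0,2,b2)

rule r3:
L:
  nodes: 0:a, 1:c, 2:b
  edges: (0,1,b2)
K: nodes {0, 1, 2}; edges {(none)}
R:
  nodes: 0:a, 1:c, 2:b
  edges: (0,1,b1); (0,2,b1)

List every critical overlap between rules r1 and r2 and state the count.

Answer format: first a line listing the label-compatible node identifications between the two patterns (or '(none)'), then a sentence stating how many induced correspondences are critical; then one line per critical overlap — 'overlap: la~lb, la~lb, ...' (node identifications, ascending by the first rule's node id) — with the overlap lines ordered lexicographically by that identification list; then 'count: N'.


label-compatible node identifications between L(r1) and L(r2): 0~0, 1~1, 2~1
4 of the induced correspondences are critical overlaps of r1 and r2.
overlap: 0~0, 1~1
overlap: 0~0, 2~1
overlap: 1~1
overlap: 2~1
count: 4


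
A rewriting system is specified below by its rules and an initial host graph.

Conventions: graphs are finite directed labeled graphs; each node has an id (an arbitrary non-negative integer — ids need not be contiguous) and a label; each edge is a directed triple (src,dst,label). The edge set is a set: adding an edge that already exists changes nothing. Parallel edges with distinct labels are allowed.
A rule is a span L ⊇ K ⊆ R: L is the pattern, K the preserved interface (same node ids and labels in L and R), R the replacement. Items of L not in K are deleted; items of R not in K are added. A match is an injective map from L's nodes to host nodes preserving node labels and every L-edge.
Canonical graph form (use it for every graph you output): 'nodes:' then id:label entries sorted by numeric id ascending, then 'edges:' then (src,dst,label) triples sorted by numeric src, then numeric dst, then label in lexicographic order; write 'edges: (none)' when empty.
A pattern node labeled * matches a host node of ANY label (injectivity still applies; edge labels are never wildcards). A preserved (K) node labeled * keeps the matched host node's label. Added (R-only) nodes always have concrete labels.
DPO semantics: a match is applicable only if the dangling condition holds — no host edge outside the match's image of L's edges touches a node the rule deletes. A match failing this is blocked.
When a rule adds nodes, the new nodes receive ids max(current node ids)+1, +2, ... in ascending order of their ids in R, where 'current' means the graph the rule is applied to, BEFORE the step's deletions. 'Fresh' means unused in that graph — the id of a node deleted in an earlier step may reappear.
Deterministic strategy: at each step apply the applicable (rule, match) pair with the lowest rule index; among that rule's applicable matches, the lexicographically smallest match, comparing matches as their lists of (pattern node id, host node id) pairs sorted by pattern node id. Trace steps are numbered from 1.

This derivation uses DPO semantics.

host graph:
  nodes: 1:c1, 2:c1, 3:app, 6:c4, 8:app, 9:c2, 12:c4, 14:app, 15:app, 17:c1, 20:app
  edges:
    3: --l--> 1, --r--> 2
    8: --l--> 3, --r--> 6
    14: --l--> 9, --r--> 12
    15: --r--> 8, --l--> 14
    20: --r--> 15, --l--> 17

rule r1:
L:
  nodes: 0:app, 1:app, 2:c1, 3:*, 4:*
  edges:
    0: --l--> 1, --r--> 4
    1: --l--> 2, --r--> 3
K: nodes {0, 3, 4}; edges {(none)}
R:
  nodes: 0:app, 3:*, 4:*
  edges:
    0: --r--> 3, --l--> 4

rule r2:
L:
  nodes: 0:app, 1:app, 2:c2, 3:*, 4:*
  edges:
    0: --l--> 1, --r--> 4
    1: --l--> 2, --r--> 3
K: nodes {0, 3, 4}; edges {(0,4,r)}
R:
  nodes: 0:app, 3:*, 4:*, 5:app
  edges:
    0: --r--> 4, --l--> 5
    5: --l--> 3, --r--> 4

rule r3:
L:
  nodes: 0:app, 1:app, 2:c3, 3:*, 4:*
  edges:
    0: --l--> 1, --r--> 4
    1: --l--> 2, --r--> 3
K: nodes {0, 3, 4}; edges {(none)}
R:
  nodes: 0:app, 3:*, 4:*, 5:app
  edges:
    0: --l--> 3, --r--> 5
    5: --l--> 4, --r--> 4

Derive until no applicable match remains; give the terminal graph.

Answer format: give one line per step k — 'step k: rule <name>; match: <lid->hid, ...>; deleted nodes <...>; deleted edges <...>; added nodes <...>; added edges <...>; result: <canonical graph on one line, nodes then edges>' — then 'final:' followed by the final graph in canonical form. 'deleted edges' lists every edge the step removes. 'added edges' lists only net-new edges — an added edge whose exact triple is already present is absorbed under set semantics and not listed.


step 1: rule r1; match: 0->8, 1->3, 2->1, 3->2, 4->6; deleted nodes 1, 3; deleted edges (3,1,l); (3,2,r); (8,3,l); (8,6,r); added nodes (none); added edges (8,2,r); (8,6,l); result: nodes: 2:c1, 6:c4, 8:app, 9:c2, 12:c4, 14:app, 15:app, 17:c1, 20:app edges: (8,2,r); (8,6,l); (14,9,l); (14,12,r); (15,8,r); (15,14,l); (20,15,r); (20,17,l)
step 2: rule r2; match: 0->15, 1->14, 2->9, 3->12, 4->8; deleted nodes 9, 14; deleted edges (14,9,l); (14,12,r); (15,14,l); added nodes 21; added edges (15,21,l); (21,8,r); (21,12,l); result: nodes: 2:c1, 6:c4, 8:app, 12:c4, 15:app, 17:c1, 20:app, 21:app edges: (8,2,r); (8,6,l); (15,8,r); (15,21,l); (20,15,r); (20,17,l); (21,8,r); (21,12,l)
final:
nodes: 2:c1, 6:c4, 8:app, 12:c4, 15:app, 17:c1, 20:app, 21:app
edges: (8,2,r); (8,6,l); (15,8,r); (15,21,l); (20,15,r); (20,17,l); (21,8,r); (21,12,l)


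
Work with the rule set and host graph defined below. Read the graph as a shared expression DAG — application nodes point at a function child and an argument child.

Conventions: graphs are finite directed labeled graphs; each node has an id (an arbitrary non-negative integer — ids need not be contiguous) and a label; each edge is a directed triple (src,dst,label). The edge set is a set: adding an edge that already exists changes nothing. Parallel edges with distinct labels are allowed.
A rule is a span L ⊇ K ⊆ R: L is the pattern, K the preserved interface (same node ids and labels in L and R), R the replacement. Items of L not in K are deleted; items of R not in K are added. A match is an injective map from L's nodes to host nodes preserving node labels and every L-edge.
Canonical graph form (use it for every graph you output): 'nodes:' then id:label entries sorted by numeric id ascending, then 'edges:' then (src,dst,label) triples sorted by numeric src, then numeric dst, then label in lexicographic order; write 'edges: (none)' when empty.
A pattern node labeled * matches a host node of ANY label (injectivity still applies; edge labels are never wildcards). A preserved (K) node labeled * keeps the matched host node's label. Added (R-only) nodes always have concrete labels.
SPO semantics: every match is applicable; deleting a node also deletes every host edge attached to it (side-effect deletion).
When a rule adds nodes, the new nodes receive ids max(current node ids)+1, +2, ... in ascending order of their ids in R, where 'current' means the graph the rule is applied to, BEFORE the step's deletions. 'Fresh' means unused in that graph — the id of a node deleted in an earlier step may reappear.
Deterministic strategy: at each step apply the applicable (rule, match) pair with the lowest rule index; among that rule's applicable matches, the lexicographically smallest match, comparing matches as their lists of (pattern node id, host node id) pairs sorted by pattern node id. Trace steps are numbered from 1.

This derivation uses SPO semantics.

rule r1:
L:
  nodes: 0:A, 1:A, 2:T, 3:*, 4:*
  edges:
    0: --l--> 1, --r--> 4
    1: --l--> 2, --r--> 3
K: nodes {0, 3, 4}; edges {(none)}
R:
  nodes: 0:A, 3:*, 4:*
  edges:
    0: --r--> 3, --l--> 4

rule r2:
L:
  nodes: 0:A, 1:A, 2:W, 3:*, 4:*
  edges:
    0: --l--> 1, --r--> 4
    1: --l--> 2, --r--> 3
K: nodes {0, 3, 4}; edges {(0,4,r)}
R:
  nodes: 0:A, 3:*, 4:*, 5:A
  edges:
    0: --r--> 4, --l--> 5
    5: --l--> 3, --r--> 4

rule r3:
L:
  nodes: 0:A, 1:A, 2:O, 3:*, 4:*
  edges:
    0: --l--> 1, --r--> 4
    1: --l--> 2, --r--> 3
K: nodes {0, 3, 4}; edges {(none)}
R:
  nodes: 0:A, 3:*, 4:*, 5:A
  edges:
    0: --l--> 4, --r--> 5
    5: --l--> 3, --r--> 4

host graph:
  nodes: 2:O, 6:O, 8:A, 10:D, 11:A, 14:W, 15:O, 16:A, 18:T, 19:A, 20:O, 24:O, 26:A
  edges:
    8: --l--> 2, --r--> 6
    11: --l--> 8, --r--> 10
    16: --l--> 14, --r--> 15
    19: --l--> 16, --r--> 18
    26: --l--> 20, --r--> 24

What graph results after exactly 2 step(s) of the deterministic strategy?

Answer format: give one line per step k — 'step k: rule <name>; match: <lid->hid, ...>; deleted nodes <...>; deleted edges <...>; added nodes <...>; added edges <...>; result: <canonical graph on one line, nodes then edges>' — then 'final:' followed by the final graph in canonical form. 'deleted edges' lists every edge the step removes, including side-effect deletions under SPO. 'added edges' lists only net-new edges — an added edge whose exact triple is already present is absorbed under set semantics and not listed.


step 1: rule r2; match: 0->19, 1->16, 2->14, 3->15, 4->18; deleted nodes 14, 16; deleted edges (16,14,l); (16,15,r); (19,16,l); added nodes 27; added edges (19,27,l); (27,15,l); (27,18,r); result: nodes: 2:O, 6:O, 8:A, 10:D, 11:A, 15:O, 18:T, 19:A, 20:O, 24:O, 26:A, 27:A edges: (8,2,l); (8,6,r); (11,8,l); (11,10,r); (19,18,r); (19,27,l); (26,20,l); (26,24,r); (27,15,l); (27,18,r)
step 2: rule r3; match: 0->11, 1->8, 2->2, 3->6, 4->10; deleted nodes 2, 8; deleted edges (8,2,l); (8,6,r); (11,8,l); (11,10,r); added nodes 28; added edges (11,10,l); (11,28,r); (28,6,l); (28,10,r); result: nodes: 6:O, 10:D, 11:A, 15:O, 18:T, 19:A, 20:O, 24:O, 26:A, 27:A, 28:A edges: (11,10,l); (11,28,r); (19,18,r); (19,27,l); (26,20,l); (26,24,r); (27,15,l); (27,18,r); (28,6,l); (28,10,r)
final:
nodes: 6:O, 10:D, 11:A, 15:O, 18:T, 19:A, 20:O, 24:O, 26:A, 27:A, 28:A
edges: (11,10,l); (11,28,r); (19,18,r); (19,27,l); (26,20,l); (26,24,r); (27,15,l); (27,18,r); (28,6,l); (28,10,r)


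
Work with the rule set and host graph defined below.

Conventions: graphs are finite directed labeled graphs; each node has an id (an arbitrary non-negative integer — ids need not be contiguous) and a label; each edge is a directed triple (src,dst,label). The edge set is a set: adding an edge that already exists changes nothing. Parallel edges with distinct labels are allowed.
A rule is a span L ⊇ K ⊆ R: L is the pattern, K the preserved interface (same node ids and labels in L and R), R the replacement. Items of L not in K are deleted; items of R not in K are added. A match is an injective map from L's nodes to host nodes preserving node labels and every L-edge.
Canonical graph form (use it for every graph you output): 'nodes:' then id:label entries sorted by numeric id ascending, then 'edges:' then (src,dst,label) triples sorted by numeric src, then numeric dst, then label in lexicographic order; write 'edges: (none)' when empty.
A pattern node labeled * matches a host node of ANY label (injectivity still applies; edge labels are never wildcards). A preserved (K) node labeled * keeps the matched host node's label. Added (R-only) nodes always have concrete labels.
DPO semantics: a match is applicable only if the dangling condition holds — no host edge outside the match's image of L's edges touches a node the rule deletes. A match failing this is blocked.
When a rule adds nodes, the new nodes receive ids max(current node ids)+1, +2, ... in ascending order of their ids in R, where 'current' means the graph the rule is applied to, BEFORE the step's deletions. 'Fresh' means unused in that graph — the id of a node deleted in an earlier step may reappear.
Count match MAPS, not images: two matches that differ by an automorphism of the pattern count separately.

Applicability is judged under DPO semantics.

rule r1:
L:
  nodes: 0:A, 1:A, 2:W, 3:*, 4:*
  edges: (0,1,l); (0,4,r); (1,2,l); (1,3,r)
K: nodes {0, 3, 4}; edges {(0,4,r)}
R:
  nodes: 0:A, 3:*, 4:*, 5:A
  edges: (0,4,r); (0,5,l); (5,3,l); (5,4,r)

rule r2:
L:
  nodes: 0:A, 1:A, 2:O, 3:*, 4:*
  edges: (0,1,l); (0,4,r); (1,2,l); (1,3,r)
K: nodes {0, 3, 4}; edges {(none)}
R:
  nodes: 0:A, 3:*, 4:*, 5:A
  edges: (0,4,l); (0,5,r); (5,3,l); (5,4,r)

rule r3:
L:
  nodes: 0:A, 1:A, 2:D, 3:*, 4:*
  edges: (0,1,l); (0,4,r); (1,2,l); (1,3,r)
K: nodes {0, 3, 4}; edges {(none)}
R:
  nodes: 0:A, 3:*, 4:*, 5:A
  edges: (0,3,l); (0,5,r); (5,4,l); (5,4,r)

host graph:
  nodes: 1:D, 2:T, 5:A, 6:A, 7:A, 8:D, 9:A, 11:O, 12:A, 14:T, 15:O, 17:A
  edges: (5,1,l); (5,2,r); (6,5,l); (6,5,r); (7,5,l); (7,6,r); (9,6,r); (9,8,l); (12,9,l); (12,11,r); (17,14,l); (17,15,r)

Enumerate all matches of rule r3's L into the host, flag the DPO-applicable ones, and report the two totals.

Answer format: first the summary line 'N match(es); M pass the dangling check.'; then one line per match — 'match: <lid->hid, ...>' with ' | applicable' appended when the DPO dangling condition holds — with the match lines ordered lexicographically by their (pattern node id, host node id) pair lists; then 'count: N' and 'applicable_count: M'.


2 match(es); 1 pass the dangling check.
match: 0->7, 1->5, 2->1, 3->2, 4->6
match: 0->12, 1->9, 2->8, 3->6, 4->11 | applicable
count: 2
applicable_count: 1


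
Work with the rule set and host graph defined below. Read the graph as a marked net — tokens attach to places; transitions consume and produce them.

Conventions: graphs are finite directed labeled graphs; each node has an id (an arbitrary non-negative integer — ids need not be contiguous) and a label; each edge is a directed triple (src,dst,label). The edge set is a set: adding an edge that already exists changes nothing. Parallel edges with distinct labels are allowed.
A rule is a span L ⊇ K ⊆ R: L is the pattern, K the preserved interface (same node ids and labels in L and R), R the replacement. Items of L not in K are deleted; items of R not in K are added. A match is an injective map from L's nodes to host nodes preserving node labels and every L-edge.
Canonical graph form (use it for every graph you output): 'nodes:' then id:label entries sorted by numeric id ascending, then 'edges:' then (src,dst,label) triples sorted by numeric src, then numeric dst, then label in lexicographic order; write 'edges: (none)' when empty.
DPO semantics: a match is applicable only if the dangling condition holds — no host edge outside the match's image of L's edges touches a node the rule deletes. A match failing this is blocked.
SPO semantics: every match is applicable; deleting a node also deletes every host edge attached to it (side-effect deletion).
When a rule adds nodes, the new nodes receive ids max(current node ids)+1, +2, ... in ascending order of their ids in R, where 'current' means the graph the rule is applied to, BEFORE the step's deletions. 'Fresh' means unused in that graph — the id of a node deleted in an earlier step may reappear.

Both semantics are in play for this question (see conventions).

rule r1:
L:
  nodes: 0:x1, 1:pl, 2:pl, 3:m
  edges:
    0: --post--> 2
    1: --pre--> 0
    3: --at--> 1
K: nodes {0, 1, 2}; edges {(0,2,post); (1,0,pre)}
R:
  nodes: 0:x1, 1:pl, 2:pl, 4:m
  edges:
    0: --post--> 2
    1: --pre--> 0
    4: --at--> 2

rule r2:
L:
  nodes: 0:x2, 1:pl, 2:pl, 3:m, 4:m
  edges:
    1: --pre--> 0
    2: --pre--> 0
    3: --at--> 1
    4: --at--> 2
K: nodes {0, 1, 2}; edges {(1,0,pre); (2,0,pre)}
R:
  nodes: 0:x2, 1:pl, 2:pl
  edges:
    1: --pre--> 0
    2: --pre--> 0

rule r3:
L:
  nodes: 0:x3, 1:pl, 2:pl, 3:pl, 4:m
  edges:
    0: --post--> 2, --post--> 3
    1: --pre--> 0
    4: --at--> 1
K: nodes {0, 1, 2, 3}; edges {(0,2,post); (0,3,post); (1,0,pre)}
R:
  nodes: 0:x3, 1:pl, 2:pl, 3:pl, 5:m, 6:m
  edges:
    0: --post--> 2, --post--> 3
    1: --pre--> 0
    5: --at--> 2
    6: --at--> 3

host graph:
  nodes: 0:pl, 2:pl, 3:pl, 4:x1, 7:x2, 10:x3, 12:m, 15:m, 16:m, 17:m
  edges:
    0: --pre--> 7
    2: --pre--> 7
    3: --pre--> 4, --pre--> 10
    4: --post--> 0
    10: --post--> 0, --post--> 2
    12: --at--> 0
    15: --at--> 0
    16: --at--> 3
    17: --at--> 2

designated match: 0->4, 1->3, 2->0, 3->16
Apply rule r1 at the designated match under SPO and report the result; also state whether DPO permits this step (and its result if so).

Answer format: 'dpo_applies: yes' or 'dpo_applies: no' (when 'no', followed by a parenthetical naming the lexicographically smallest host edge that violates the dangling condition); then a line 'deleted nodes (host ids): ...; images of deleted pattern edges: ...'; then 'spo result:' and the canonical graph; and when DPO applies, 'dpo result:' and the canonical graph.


dpo_applies: yes
deleted nodes (host ids): 16; images of deleted pattern edges: (16,3,at)
spo result:
nodes: 0:pl, 2:pl, 3:pl, 4:x1, 7:x2, 10:x3, 12:m, 15:m, 17:m, 18:m
edges: (0,7,pre); (2,7,pre); (3,4,pre); (3,10,pre); (4,0,post); (10,0,post); (10,2,post); (12,0,at); (15,0,at); (17,2,at); (18,0,at)
dpo result:
nodes: 0:pl, 2:pl, 3:pl, 4:x1, 7:x2, 10:x3, 12:m, 15:m, 17:m, 18:m
edges: (0,7,pre); (2,7,pre); (3,4,pre); (3,10,pre); (4,0,post); (10,0,post); (10,2,post); (12,0,at); (15,0,at); (17,2,at); (18,0,at)
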